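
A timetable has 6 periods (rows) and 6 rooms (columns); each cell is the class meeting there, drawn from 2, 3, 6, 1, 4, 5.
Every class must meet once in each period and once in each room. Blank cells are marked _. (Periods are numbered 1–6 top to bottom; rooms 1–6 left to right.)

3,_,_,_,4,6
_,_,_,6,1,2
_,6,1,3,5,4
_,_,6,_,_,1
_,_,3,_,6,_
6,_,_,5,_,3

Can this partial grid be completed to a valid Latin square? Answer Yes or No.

Yes

No period or room among the givens repeats a symbol, and propagating forced cells runs into no contradiction.
One valid completion exists (for instance, 3 5 2 1 4 6 / 4 3 5 6 1 2 / 2 6 1 3 5 4 / 5 4 6 2 3 1 / 1 2 3 4 6 5 / 6 1 4 5 2 3).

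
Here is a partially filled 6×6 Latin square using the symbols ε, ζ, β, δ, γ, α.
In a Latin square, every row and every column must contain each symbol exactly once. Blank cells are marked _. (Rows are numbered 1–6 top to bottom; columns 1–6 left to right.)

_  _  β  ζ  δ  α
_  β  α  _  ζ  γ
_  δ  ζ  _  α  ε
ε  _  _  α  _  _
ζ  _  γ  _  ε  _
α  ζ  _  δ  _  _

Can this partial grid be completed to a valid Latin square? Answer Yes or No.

Yes

No row or column among the givens repeats a symbol, and propagating forced cells runs into no contradiction.
One valid completion exists (for instance, γ ε β ζ δ α / δ β α ε ζ γ / β δ ζ γ α ε / ε γ δ α β ζ / ζ α γ β ε δ / α ζ ε δ γ β).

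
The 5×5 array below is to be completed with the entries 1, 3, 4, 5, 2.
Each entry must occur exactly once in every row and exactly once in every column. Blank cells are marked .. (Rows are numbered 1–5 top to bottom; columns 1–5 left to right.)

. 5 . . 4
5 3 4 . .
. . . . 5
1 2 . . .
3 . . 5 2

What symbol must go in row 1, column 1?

Row 1 already has {4, 5} and column 1 already has {1, 3, 5}, so row 1, column 1 must be 2.

2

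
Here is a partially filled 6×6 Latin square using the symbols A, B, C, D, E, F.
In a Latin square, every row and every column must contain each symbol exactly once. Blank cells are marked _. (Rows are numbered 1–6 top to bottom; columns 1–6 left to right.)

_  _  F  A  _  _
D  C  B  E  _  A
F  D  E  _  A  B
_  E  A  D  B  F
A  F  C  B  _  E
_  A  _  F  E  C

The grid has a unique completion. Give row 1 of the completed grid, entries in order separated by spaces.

E B F A C D

Row 1, column 2: row 1 has {A, F} and column 2 has {A, C, D, E, F}, leaving only B.
Row 1, column 6: row 1 has {A, B, F} and column 6 has {A, B, C, E, F}, leaving only D.
Row 1, column 5: row 1 has {A, B, D, F} and column 5 has {A, B, E}, leaving only C.
Row 1, column 1: row 1 has {A, B, C, D, F} and column 1 has {A, D, F}, leaving only E.
So row 1 reads: E B F A C D.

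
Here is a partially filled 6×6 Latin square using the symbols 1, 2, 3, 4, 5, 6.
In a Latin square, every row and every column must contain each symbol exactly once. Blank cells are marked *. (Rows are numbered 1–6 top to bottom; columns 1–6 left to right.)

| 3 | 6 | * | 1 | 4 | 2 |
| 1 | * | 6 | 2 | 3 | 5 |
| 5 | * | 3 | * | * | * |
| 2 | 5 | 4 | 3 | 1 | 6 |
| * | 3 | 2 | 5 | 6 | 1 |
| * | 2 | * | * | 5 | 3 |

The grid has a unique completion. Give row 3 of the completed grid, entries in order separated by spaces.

5 1 3 6 2 4

Row 3, column 5: row 3 has {3, 5} and column 5 has {1, 3, 4, 5, 6}, leaving only 2.
Row 3, column 6: row 3 has {2, 3, 5} and column 6 has {1, 2, 3, 5, 6}, leaving only 4.
Row 3, column 2: row 3 has {2, 3, 4, 5} and column 2 has {2, 3, 5, 6}, leaving only 1.
Row 3, column 4: row 3 has {1, 2, 3, 4, 5} and column 4 has {1, 2, 3, 5}, leaving only 6.
So row 3 reads: 5 1 3 6 2 4.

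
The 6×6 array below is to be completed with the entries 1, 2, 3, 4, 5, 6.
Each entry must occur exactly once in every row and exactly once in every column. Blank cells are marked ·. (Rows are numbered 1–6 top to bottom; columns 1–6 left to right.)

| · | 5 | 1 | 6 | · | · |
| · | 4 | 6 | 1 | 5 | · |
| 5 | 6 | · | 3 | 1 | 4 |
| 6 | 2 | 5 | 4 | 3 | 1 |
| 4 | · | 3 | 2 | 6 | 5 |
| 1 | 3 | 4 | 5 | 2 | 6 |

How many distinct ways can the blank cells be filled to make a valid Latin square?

2

Row 1, column 1: eliminating its row and column leaves {2, 3}.
Row 1, column 5: eliminating its row and column leaves {4}.
Row 1, column 6: eliminating its row and column leaves {2, 3}.
Row 2, column 1: eliminating its row and column leaves {2, 3}.
Row 2, column 6: eliminating its row and column leaves {2, 3}.
Row 3, column 3: eliminating its row and column leaves {2}.
Row 5, column 2: eliminating its row and column leaves {1}.
Enumerating the assignments across these blanks that avoid any row or column repeat gives 2 completions.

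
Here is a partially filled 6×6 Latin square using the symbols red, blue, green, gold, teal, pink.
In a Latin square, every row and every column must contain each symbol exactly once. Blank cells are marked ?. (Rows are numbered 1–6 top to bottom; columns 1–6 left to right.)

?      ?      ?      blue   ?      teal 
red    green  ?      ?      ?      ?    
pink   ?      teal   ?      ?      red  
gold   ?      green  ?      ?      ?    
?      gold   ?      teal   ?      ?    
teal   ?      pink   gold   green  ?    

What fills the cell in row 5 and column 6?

Row 1, column 1: row 1 has {blue, teal} and column 1 has {red, gold, teal, pink}, leaving only green.
Row 2, column 4: row 2 has {red, green} and column 4 has {blue, gold, teal}, leaving only pink.
Row 3, column 2: row 3 has {red, teal, pink} and column 2 has {green, gold}, leaving only blue.
Row 3, column 4: row 3 has {red, blue, teal, pink} and column 4 has {blue, gold, teal, pink}, leaving only green.
Row 3, column 5: row 3 has {red, blue, green, teal, pink} and column 5 has {green}, leaving only gold.
Row 4, column 4: row 4 has {green, gold} and column 4 has {blue, green, gold, teal, pink}, leaving only red.
Row 5, column 1: row 5 has {gold, teal} and column 1 has {red, green, gold, teal, pink}, leaving only blue.
Row 5, column 3: row 5 has {blue, gold, teal} and column 3 has {green, teal, pink}, leaving only red.
Row 1, column 3: row 1 has {blue, green, teal} and column 3 has {red, green, teal, pink}, leaving only gold.
Row 2, column 3: row 2 has {red, green, pink} and column 3 has {red, green, gold, teal, pink}, leaving only blue.
Row 2, column 5: row 2 has {red, blue, green, pink} and column 5 has {green, gold}, leaving only teal.
Row 2, column 6: row 2 has {red, blue, green, teal, pink} and column 6 has {red, teal}, leaving only gold.
Row 5, column 5: row 5 has {red, blue, gold, teal} and column 5 has {green, gold, teal}, leaving only pink.
Row 5 already has {red, blue, gold, teal, pink} and column 6 already has {red, gold, teal}, so row 5, column 6 must be green.

green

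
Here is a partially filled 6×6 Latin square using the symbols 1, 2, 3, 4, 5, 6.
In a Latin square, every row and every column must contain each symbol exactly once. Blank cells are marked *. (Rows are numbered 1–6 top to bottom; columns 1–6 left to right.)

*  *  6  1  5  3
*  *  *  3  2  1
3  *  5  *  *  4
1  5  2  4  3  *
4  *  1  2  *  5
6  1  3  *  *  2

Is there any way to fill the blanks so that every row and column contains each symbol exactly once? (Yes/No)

Yes

No row or column among the givens repeats a symbol, and propagating forced cells runs into no contradiction.
One valid completion exists (for instance, 2 4 6 1 5 3 / 5 6 4 3 2 1 / 3 2 5 6 1 4 / 1 5 2 4 3 6 / 4 3 1 2 6 5 / 6 1 3 5 4 2).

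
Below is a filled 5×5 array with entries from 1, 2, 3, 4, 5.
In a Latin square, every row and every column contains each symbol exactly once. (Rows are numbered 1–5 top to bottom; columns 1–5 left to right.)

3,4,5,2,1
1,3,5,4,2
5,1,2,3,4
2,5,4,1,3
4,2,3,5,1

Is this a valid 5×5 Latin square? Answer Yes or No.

No

Every row is a permutation, but column 5 contains 1 twice (at rows 1 and 5).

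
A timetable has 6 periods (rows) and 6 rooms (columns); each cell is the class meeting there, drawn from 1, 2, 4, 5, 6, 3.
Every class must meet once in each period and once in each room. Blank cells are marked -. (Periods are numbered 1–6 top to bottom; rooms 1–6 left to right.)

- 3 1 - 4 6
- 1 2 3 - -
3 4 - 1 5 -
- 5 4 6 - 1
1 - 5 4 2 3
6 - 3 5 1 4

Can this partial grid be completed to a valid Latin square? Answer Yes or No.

No period or room among the givens repeats a symbol, and propagating forced cells runs into no contradiction.
One valid completion exists (for instance, 5 3 1 2 4 6 / 4 1 2 3 6 5 / 3 4 6 1 5 2 / 2 5 4 6 3 1 / 1 6 5 4 2 3 / 6 2 3 5 1 4).

Yes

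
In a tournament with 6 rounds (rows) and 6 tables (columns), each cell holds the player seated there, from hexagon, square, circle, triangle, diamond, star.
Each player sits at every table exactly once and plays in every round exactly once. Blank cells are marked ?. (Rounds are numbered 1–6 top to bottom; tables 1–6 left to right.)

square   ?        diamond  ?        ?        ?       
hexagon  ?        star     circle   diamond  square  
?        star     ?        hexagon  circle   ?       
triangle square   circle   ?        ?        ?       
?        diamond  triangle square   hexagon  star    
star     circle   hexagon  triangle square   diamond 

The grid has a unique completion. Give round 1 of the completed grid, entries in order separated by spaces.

square hexagon diamond star triangle circle

Round 1, table 4: round 1 has {square, diamond} and table 4 has {hexagon, square, circle, triangle}, leaving only star.
Round 1, table 5: round 1 has {square, diamond, star} and table 5 has {hexagon, square, circle, diamond}, leaving only triangle.
Round 1, table 2: round 1 has {square, triangle, diamond, star} and table 2 has {square, circle, diamond, star}, leaving only hexagon.
Round 1, table 6: round 1 has {hexagon, square, triangle, diamond, star} and table 6 has {square, diamond, star}, leaving only circle.
So round 1 reads: square hexagon diamond star triangle circle.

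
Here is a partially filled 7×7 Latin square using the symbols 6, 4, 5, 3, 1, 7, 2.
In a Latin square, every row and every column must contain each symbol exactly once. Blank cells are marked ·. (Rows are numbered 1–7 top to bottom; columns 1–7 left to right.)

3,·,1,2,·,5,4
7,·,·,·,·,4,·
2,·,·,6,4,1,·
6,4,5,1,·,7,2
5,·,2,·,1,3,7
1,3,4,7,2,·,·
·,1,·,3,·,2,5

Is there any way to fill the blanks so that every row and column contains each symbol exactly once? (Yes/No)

Row 2, column 4: row 2 has {4, 7} and column 4 has {6, 3, 1, 7, 2}, so it must be 5.
Row 3, column 7: row 3 has {6, 4, 1, 2} and column 7 has {4, 5, 7, 2}, so it must be 3.
Row 3, column 3: row 3 has {6, 4, 3, 1, 2} and column 3 has {4, 5, 1, 2}, so it must be 7.
Row 3, column 2: row 3 has {6, 4, 3, 1, 7, 2} and column 2 has {4, 3, 1}, so it must be 5.
Row 4, column 5: row 4 has {6, 4, 5, 1, 7, 2} and column 5 has {4, 1, 2}, so it must be 3.
Row 2, column 5: row 2 has {4, 5, 7} and column 5 has {4, 3, 1, 2}, so it must be 6.
Row 1, column 5: row 1 has {4, 5, 3, 1, 2} and column 5 has {6, 4, 3, 1, 2}, so it must be 7.
Now row 7, column 5: row 7 together with column 5 already contain {6, 4, 5, 3, 1, 7, 2} — every symbol — so nothing can go there. The grid has no valid completion.

No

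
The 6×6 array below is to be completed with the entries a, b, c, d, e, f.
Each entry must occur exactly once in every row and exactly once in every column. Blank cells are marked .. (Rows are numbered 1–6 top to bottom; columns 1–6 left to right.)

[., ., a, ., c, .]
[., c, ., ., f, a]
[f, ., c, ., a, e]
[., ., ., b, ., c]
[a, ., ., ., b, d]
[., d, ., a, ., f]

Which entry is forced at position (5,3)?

Row 1, column 6: row 1 has {a, c} and column 6 has {a, c, d, e, f}, leaving only b.
Row 3, column 2: row 3 has {a, c, e, f} and column 2 has {c, d}, leaving only b.
Row 3, column 4: row 3 has {a, b, c, e, f} and column 4 has {a, b}, leaving only d.
Row 2, column 4: row 2 has {a, c, f} and column 4 has {a, b, d}, leaving only e.
Row 1, column 4: row 1 has {a, b, c} and column 4 has {a, b, d, e}, leaving only f.
Row 1, column 2: row 1 has {a, b, c, f} and column 2 has {b, c, d}, leaving only e.
Row 1, column 1: row 1 has {a, b, c, e, f} and column 1 has {a, f}, leaving only d.
Row 2, column 1: row 2 has {a, c, e, f} and column 1 has {a, d, f}, leaving only b.
Row 2, column 3: row 2 has {a, b, c, e, f} and column 3 has {a, c}, leaving only d.
Row 4, column 1: row 4 has {b, c} and column 1 has {a, b, d, f}, leaving only e.
Row 4, column 3: row 4 has {b, c, e} and column 3 has {a, c, d}, leaving only f.
Row 5 already has {a, b, d} and column 3 already has {a, c, d, f}, so row 5, column 3 must be e.

e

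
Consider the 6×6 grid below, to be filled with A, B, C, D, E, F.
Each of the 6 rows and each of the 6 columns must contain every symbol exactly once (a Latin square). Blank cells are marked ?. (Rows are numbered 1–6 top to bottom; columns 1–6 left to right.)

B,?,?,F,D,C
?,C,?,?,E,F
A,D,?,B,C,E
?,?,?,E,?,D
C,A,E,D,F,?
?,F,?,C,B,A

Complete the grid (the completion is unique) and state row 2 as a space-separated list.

D C B A E F

Row 2, column 1: row 2 has {C, E, F} and column 1 has {A, B, C}, leaving only D.
Row 2, column 4: row 2 has {C, D, E, F} and column 4 has {B, C, D, E, F}, leaving only A.
Row 2, column 3: row 2 has {A, C, D, E, F} and column 3 has {E}, leaving only B.
So row 2 reads: D C B A E F.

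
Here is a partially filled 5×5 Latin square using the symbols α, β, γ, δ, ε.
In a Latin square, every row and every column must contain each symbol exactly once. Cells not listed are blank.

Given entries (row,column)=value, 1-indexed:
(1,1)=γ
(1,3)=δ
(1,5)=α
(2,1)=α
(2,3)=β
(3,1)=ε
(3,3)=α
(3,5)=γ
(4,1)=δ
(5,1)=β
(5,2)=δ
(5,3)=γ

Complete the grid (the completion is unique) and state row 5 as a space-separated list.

Row 5, column 5: row 5 has {β, γ, δ} and column 5 has {α, γ}, leaving only ε.
Row 5, column 4: row 5 has {β, γ, δ, ε} and column 4 has {}, leaving only α.
So row 5 reads: β δ γ α ε.

β δ γ α ε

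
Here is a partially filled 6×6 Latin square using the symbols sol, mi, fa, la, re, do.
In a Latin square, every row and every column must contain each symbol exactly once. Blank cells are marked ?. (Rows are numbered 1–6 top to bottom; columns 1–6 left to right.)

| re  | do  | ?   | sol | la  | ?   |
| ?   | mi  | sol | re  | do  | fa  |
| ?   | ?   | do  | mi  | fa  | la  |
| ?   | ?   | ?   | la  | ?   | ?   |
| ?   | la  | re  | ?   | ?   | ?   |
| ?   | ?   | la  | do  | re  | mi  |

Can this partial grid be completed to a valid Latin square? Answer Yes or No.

Row 1, column 6: row 1 together with column 6 already contain {sol, mi, fa, la, re, do} — every symbol — so nothing can go there. The grid has no valid completion.

No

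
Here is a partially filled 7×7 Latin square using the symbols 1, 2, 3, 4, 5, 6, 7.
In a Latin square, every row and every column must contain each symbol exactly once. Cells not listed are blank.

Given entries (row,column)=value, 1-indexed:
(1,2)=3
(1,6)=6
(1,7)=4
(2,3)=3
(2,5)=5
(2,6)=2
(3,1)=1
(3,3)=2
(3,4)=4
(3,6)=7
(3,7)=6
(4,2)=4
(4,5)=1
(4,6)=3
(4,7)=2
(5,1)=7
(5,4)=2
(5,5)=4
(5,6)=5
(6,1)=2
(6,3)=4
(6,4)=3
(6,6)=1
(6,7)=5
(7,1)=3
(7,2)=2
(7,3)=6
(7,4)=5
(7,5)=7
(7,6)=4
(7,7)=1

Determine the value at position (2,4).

6

Row 1, column 1: row 1 has {3, 4, 6} and column 1 has {1, 2, 3, 7}, leaving only 5.
Row 1, column 5: row 1 has {3, 4, 5, 6} and column 5 has {1, 4, 5, 7}, leaving only 2.
Row 2, column 7: row 2 has {2, 3, 5} and column 7 has {1, 2, 4, 5, 6}, leaving only 7.
Row 3, column 2: row 3 has {1, 2, 4, 6, 7} and column 2 has {2, 3, 4}, leaving only 5.
Row 3, column 5: row 3 has {1, 2, 4, 5, 6, 7} and column 5 has {1, 2, 4, 5, 7}, leaving only 3.
Row 4, column 1: row 4 has {1, 2, 3, 4} and column 1 has {1, 2, 3, 5, 7}, leaving only 6.
Row 2, column 1: row 2 has {2, 3, 5, 7} and column 1 has {1, 2, 3, 5, 6, 7}, leaving only 4.
Row 4, column 4: row 4 has {1, 2, 3, 4, 6} and column 4 has {2, 3, 4, 5}, leaving only 7.
Row 1, column 4: row 1 has {2, 3, 4, 5, 6} and column 4 has {2, 3, 4, 5, 7}, leaving only 1.
Row 2 already has {2, 3, 4, 5, 7} and column 4 already has {1, 2, 3, 4, 5, 7}, so row 2, column 4 must be 6.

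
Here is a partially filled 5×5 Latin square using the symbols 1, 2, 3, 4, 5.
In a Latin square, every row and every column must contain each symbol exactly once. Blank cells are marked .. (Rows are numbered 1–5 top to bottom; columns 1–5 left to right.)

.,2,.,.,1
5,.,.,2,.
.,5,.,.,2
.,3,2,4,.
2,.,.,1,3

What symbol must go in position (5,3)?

Row 2, column 5: row 2 has {2, 5} and column 5 has {1, 2, 3}, leaving only 4.
Row 2, column 2: row 2 has {2, 4, 5} and column 2 has {2, 3, 5}, leaving only 1.
Row 2, column 3: row 2 has {1, 2, 4, 5} and column 3 has {2}, leaving only 3.
Row 3, column 4: row 3 has {2, 5} and column 4 has {1, 2, 4}, leaving only 3.
Row 1, column 4: row 1 has {1, 2} and column 4 has {1, 2, 3, 4}, leaving only 5.
Row 1, column 3: row 1 has {1, 2, 5} and column 3 has {2, 3}, leaving only 4.
Row 5 already has {1, 2, 3} and column 3 already has {2, 3, 4}, so row 5, column 3 must be 5.

5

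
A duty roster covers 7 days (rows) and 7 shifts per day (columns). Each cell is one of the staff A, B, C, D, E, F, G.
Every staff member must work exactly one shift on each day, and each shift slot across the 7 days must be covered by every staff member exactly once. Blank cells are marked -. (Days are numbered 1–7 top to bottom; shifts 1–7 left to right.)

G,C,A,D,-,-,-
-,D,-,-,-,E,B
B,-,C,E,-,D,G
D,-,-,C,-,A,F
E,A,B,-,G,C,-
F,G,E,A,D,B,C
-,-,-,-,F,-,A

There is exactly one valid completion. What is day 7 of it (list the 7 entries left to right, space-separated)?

Day 7, shift 1: day 7 has {A, F} and shift 1 has {B, D, E, F, G}, leaving only C.
Day 7, shift 6: day 7 has {A, C, F} and shift 6 has {A, B, C, D, E}, leaving only G.
Day 7, shift 3: day 7 has {A, C, F, G} and shift 3 has {A, B, C, E}, leaving only D.
Day 7, shift 4: day 7 has {A, C, D, F, G} and shift 4 has {A, C, D, E}, leaving only B.
Day 7, shift 2: day 7 has {A, B, C, D, F, G} and shift 2 has {A, C, D, G}, leaving only E.
So day 7 reads: C E D B F G A.

C E D B F G A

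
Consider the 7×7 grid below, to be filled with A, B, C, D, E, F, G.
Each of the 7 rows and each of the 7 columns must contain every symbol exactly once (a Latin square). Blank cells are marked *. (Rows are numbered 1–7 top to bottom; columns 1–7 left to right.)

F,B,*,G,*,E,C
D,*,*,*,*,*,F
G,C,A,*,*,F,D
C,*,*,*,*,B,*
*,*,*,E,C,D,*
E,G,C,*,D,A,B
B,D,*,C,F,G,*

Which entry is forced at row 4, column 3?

Row 1, column 3: row 1 has {B, C, E, F, G} and column 3 has {A, C}, leaving only D.
Row 1, column 5: row 1 has {B, C, D, E, F, G} and column 5 has {C, D, F}, leaving only A.
Row 2, column 6: row 2 has {D, F} and column 6 has {A, B, D, E, F, G}, leaving only C.
Row 3, column 4: row 3 has {A, C, D, F, G} and column 4 has {C, E, G}, leaving only B.
Row 2, column 4: row 2 has {C, D, F} and column 4 has {B, C, E, G}, leaving only A.
Row 2, column 2: row 2 has {A, C, D, F} and column 2 has {B, C, D, G}, leaving only E.
Row 3, column 5: row 3 has {A, B, C, D, F, G} and column 5 has {A, C, D, F}, leaving only E.
Row 4, column 5: row 4 has {B, C} and column 5 has {A, C, D, E, F}, leaving only G.
Row 2, column 5: row 2 has {A, C, D, E, F} and column 5 has {A, C, D, E, F, G}, leaving only B.
Row 2, column 3: row 2 has {A, B, C, D, E, F} and column 3 has {A, C, D}, leaving only G.
Row 5, column 1: row 5 has {C, D, E} and column 1 has {B, C, D, E, F, G}, leaving only A.
Row 5, column 2: row 5 has {A, C, D, E} and column 2 has {B, C, D, E, G}, leaving only F.
Row 4, column 2: row 4 has {B, C, G} and column 2 has {B, C, D, E, F, G}, leaving only A.
Row 4, column 7: row 4 has {A, B, C, G} and column 7 has {B, C, D, F}, leaving only E.
Row 4 already has {A, B, C, E, G} and column 3 already has {A, C, D, G}, so row 4, column 3 must be F.

F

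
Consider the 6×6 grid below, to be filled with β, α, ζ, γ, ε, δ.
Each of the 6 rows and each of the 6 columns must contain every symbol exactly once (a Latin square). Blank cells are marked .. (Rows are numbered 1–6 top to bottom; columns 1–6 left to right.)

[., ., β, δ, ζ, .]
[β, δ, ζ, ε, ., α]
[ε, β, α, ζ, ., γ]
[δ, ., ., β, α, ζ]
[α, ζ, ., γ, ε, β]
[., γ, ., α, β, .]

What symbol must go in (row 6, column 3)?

Row 1, column 1: row 1 has {β, ζ, δ} and column 1 has {β, α, ε, δ}, leaving only γ.
Row 1, column 6: row 1 has {β, ζ, γ, δ} and column 6 has {β, α, ζ, γ}, leaving only ε.
Row 1, column 2: row 1 has {β, ζ, γ, ε, δ} and column 2 has {β, ζ, γ, δ}, leaving only α.
Row 2, column 5: row 2 has {β, α, ζ, ε, δ} and column 5 has {β, α, ζ, ε}, leaving only γ.
Row 3, column 5: row 3 has {β, α, ζ, γ, ε} and column 5 has {β, α, ζ, γ, ε}, leaving only δ.
Row 4, column 2: row 4 has {β, α, ζ, δ} and column 2 has {β, α, ζ, γ, δ}, leaving only ε.
Row 4, column 3: row 4 has {β, α, ζ, ε, δ} and column 3 has {β, α, ζ}, leaving only γ.
Row 5, column 3: row 5 has {β, α, ζ, γ, ε} and column 3 has {β, α, ζ, γ}, leaving only δ.
Row 6 already has {β, α, γ} and column 3 already has {β, α, ζ, γ, δ}, so row 6, column 3 must be ε.

ε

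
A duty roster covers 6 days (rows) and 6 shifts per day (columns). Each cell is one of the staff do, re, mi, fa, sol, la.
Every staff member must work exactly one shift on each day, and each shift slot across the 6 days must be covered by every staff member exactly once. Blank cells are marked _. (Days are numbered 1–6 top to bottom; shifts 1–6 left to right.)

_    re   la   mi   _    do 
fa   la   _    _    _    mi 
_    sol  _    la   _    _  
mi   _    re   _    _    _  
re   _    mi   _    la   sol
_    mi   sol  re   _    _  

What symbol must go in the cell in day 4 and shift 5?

Day 1, shift 1: day 1 has {do, re, mi, la} and shift 1 has {re, mi, fa}, leaving only sol.
Day 1, shift 5: day 1 has {do, re, mi, sol, la} and shift 5 has {la}, leaving only fa.
Day 2, shift 3: day 2 has {mi, fa, la} and shift 3 has {re, mi, sol, la}, leaving only do.
Day 2, shift 4: day 2 has {do, mi, fa, la} and shift 4 has {re, mi, la}, leaving only sol.
Day 2, shift 5: day 2 has {do, mi, fa, sol, la} and shift 5 has {fa, la}, leaving only re.
Day 3, shift 1: day 3 has {sol, la} and shift 1 has {re, mi, fa, sol}, leaving only do.
Day 3, shift 3: day 3 has {do, sol, la} and shift 3 has {do, re, mi, sol, la}, leaving only fa.
Day 3, shift 5: day 3 has {do, fa, sol, la} and shift 5 has {re, fa, la}, leaving only mi.
Day 3, shift 6: day 3 has {do, mi, fa, sol, la} and shift 6 has {do, mi, sol}, leaving only re.
Day 6, shift 1: day 6 has {re, mi, sol} and shift 1 has {do, re, mi, fa, sol}, leaving only la.
Day 6, shift 5: day 6 has {re, mi, sol, la} and shift 5 has {re, mi, fa, la}, leaving only do.
Day 4 already has {re, mi} and shift 5 already has {do, re, mi, fa, la}, so day 4, shift 5 must be sol.

sol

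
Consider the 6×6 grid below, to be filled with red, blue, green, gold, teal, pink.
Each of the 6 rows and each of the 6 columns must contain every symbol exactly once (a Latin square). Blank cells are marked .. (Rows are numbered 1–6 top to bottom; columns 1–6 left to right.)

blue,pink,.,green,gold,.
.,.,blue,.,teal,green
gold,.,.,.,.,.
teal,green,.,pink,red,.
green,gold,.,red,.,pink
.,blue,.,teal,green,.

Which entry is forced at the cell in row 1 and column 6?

Row 2, column 2: row 2 has {blue, green, teal} and column 2 has {blue, green, gold, pink}, leaving only red.
Row 2, column 1: row 2 has {red, blue, green, teal} and column 1 has {blue, green, gold, teal}, leaving only pink.
Row 2, column 4: row 2 has {red, blue, green, teal, pink} and column 4 has {red, green, teal, pink}, leaving only gold.
Row 3, column 2: row 3 has {gold} and column 2 has {red, blue, green, gold, pink}, leaving only teal.
Row 3, column 4: row 3 has {gold, teal} and column 4 has {red, green, gold, teal, pink}, leaving only blue.
Row 3, column 5: row 3 has {blue, gold, teal} and column 5 has {red, green, gold, teal}, leaving only pink.
Row 3, column 6: row 3 has {blue, gold, teal, pink} and column 6 has {green, pink}, leaving only red.
Row 1 already has {blue, green, gold, pink} and column 6 already has {red, green, pink}, so row 1, column 6 must be teal.

teal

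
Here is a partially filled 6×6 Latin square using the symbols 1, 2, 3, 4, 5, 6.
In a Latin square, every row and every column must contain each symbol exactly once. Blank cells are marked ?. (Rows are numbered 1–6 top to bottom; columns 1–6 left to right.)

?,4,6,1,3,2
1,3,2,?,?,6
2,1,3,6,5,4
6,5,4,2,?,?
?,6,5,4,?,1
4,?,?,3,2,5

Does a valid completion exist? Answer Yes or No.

Row 5, column 5: row 5 together with column 5 already contain {1, 2, 3, 4, 5, 6} — every symbol — so nothing can go there. The grid has no valid completion.

No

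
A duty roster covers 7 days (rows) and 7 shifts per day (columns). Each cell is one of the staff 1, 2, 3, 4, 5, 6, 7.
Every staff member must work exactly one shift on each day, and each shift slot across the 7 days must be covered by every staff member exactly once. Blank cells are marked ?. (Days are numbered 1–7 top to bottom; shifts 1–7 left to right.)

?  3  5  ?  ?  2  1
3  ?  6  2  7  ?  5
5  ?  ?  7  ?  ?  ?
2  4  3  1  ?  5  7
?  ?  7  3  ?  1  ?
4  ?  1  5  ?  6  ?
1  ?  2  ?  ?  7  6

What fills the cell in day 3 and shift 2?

Day 2, shift 2: day 2 has {2, 3, 5, 6, 7} and shift 2 has {3, 4}, leaving only 1.
Day 2, shift 6: day 2 has {1, 2, 3, 5, 6, 7} and shift 6 has {1, 2, 5, 6, 7}, leaving only 4.
Day 3, shift 3: day 3 has {5, 7} and shift 3 has {1, 2, 3, 5, 6, 7}, leaving only 4.
Day 3, shift 6: day 3 has {4, 5, 7} and shift 6 has {1, 2, 4, 5, 6, 7}, leaving only 3.
Day 3, shift 7: day 3 has {3, 4, 5, 7} and shift 7 has {1, 5, 6, 7}, leaving only 2.
Day 3 already has {2, 3, 4, 5, 7} and shift 2 already has {1, 3, 4}, so day 3, shift 2 must be 6.

6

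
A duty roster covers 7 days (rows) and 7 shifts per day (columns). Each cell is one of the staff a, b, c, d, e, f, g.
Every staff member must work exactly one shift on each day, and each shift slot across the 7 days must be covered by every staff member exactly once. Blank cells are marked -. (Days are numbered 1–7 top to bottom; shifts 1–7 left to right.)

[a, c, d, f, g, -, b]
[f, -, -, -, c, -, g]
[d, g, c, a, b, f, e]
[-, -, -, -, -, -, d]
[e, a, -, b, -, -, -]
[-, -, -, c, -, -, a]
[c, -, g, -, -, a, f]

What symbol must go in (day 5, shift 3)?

Day 5 already has {a, b, e} and shift 3 already has {c, d, g}, so day 5, shift 3 must be f.

f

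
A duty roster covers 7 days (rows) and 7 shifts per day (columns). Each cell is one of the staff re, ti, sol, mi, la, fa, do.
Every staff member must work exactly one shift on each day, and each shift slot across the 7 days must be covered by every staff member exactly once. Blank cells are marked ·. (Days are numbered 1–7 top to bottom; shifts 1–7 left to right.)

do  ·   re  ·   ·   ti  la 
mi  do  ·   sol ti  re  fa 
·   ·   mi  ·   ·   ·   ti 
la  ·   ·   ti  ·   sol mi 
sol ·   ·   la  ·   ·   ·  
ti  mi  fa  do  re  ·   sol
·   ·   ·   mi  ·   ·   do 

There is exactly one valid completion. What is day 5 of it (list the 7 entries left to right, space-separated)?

Day 5, shift 7: day 5 has {sol, la} and shift 7 has {ti, sol, mi, la, fa, do}, leaving only re.
Day 1, shift 4: day 1 has {re, ti, la, do} and shift 4 has {ti, sol, mi, la, do}, leaving only fa.
Day 1, shift 2: day 1 has {re, ti, la, fa, do} and shift 2 has {mi, do}, leaving only sol.
Day 1, shift 5: day 1 has {re, ti, sol, la, fa, do} and shift 5 has {re, ti}, leaving only mi.
Day 2, shift 3: day 2 has {re, ti, sol, mi, fa, do} and shift 3 has {re, mi, fa}, leaving only la.
Day 3, shift 4: day 3 has {ti, mi} and shift 4 has {ti, sol, mi, la, fa, do}, leaving only re.
Day 3, shift 1: day 3 has {re, ti, mi} and shift 1 has {ti, sol, mi, la, do}, leaving only fa.
Day 3, shift 2: day 3 has {re, ti, mi, fa} and shift 2 has {sol, mi, do}, leaving only la.
Day 3, shift 6: day 3 has {re, ti, mi, la, fa} and shift 6 has {re, ti, sol}, leaving only do.
Day 3, shift 5: day 3 has {re, ti, mi, la, fa, do} and shift 5 has {re, ti, mi}, leaving only sol.
Day 4, shift 3: day 4 has {ti, sol, mi, la} and shift 3 has {re, mi, la, fa}, leaving only do.
Day 5, shift 3: day 5 has {re, sol, la} and shift 3 has {re, mi, la, fa, do}, leaving only ti.
Day 5, shift 2: day 5 has {re, ti, sol, la} and shift 2 has {sol, mi, la, do}, leaving only fa.
Day 5, shift 5: day 5 has {re, ti, sol, la, fa} and shift 5 has {re, ti, sol, mi}, leaving only do.
Day 5, shift 6: day 5 has {re, ti, sol, la, fa, do} and shift 6 has {re, ti, sol, do}, leaving only mi.
So day 5 reads: sol fa ti la do mi re.

sol fa ti la do mi re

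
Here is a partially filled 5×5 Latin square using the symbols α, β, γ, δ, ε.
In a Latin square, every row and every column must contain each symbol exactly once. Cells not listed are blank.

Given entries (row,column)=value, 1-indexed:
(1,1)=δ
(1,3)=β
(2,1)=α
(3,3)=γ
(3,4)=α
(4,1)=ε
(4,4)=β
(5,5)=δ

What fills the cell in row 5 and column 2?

Row 3, column 1: row 3 has {α, γ} and column 1 has {α, δ, ε}, leaving only β.
Row 3, column 5: row 3 has {α, β, γ} and column 5 has {δ}, leaving only ε.
Row 3, column 2: row 3 has {α, β, γ, ε} and column 2 has {}, leaving only δ.
Row 5, column 1: row 5 has {δ} and column 1 has {α, β, δ, ε}, leaving only γ.
Row 5, column 4: row 5 has {γ, δ} and column 4 has {α, β}, leaving only ε.
Row 1, column 4: row 1 has {β, δ} and column 4 has {α, β, ε}, leaving only γ.
Row 1, column 5: row 1 has {β, γ, δ} and column 5 has {δ, ε}, leaving only α.
Row 1, column 2: row 1 has {α, β, γ, δ} and column 2 has {δ}, leaving only ε.
Row 2, column 4: row 2 has {α} and column 4 has {α, β, γ, ε}, leaving only δ.
Row 2, column 3: row 2 has {α, δ} and column 3 has {β, γ}, leaving only ε.
Row 4, column 5: row 4 has {β, ε} and column 5 has {α, δ, ε}, leaving only γ.
Row 2, column 5: row 2 has {α, δ, ε} and column 5 has {α, γ, δ, ε}, leaving only β.
Row 2, column 2: row 2 has {α, β, δ, ε} and column 2 has {δ, ε}, leaving only γ.
Row 4, column 2: row 4 has {β, γ, ε} and column 2 has {γ, δ, ε}, leaving only α.
Row 5 already has {γ, δ, ε} and column 2 already has {α, γ, δ, ε}, so row 5, column 2 must be β.

β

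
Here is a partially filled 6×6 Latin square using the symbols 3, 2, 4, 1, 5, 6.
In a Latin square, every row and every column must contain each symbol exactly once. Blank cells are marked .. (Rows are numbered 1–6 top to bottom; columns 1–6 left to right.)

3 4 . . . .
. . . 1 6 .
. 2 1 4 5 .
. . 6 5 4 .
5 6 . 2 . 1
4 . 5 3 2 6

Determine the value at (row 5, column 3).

Row 1, column 3: row 1 has {3, 4} and column 3 has {1, 5, 6}, leaving only 2.
Row 1, column 4: row 1 has {3, 2, 4} and column 4 has {3, 2, 4, 1, 5}, leaving only 6.
Row 1, column 5: row 1 has {3, 2, 4, 6} and column 5 has {2, 4, 5, 6}, leaving only 1.
Row 1, column 6: row 1 has {3, 2, 4, 1, 6} and column 6 has {1, 6}, leaving only 5.
Row 2, column 1: row 2 has {1, 6} and column 1 has {3, 4, 5}, leaving only 2.
Row 3, column 1: row 3 has {2, 4, 1, 5} and column 1 has {3, 2, 4, 5}, leaving only 6.
Row 3, column 6: row 3 has {2, 4, 1, 5, 6} and column 6 has {1, 5, 6}, leaving only 3.
Row 2, column 6: row 2 has {2, 1, 6} and column 6 has {3, 1, 5, 6}, leaving only 4.
Row 2, column 3: row 2 has {2, 4, 1, 6} and column 3 has {2, 1, 5, 6}, leaving only 3.
Row 5 already has {2, 1, 5, 6} and column 3 already has {3, 2, 1, 5, 6}, so row 5, column 3 must be 4.

4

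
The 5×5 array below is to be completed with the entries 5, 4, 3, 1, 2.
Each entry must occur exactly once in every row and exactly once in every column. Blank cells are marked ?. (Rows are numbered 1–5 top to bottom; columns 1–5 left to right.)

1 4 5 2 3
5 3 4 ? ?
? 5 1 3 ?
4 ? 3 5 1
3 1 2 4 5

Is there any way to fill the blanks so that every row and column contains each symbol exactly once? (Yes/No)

No row or column among the givens repeats a symbol, and propagating forced cells runs into no contradiction.
One valid completion exists (for instance, 1 4 5 2 3 / 5 3 4 1 2 / 2 5 1 3 4 / 4 2 3 5 1 / 3 1 2 4 5).

Yes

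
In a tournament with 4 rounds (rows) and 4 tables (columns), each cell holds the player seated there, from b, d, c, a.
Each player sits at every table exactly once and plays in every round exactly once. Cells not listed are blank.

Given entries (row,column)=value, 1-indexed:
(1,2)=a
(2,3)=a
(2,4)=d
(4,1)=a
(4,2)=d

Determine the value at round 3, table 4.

a

Round 3, table 4 is narrowed to {b, c, a}.
If it were b, then round 4, table 4 would be left with no valid symbol.
If it were c, then round 4, table 4 would be left with no valid symbol.
So round 3, table 4 must be a.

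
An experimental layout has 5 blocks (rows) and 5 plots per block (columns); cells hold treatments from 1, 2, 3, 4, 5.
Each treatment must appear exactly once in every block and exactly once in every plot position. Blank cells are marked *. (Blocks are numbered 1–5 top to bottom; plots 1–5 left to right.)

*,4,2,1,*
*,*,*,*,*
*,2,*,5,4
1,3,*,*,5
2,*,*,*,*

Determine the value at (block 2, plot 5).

Block 1, plot 5: block 1 has {1, 2, 4} and plot 5 has {4, 5}, leaving only 3.
Block 1, plot 1: block 1 has {1, 2, 3, 4} and plot 1 has {1, 2}, leaving only 5.
Block 3, plot 1: block 3 has {2, 4, 5} and plot 1 has {1, 2, 5}, leaving only 3.
Block 2, plot 1: block 2 has {} and plot 1 has {1, 2, 3, 5}, leaving only 4.
Block 3, plot 3: block 3 has {2, 3, 4, 5} and plot 3 has {2}, leaving only 1.
Block 4, plot 3: block 4 has {1, 3, 5} and plot 3 has {1, 2}, leaving only 4.
Block 4, plot 4: block 4 has {1, 3, 4, 5} and plot 4 has {1, 5}, leaving only 2.
Block 2, plot 4: block 2 has {4} and plot 4 has {1, 2, 5}, leaving only 3.
Block 2, plot 3: block 2 has {3, 4} and plot 3 has {1, 2, 4}, leaving only 5.
Block 2, plot 2: block 2 has {3, 4, 5} and plot 2 has {2, 3, 4}, leaving only 1.
Block 2 already has {1, 3, 4, 5} and plot 5 already has {3, 4, 5}, so block 2, plot 5 must be 2.

2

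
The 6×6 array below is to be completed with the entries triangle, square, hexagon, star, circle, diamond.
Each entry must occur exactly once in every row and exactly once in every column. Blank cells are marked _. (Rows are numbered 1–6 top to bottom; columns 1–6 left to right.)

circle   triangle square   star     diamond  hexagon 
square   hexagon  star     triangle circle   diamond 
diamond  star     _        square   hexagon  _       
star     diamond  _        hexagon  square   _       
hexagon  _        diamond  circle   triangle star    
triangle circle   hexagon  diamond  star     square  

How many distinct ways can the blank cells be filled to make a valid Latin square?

2

Row 3, column 3: eliminating its row and column leaves {triangle, circle}.
Row 3, column 6: eliminating its row and column leaves {triangle, circle}.
Row 4, column 3: eliminating its row and column leaves {triangle, circle}.
Row 4, column 6: eliminating its row and column leaves {triangle, circle}.
Row 5, column 2: eliminating its row and column leaves {square}.
Enumerating the assignments across these blanks that avoid any row or column repeat gives 2 completions.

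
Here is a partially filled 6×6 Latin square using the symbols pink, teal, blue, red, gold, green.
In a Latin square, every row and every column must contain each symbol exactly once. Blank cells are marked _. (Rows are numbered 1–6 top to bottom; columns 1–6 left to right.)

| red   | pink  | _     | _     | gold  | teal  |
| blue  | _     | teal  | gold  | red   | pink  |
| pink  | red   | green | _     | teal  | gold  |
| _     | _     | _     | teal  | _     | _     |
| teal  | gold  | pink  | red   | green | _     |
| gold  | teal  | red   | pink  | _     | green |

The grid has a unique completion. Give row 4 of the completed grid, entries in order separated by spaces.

green blue gold teal pink red

Row 4, column 1: row 4 has {teal} and column 1 has {pink, teal, blue, red, gold}, leaving only green.
Row 4, column 2: row 4 has {teal, green} and column 2 has {pink, teal, red, gold}, leaving only blue.
Row 4, column 3: row 4 has {teal, blue, green} and column 3 has {pink, teal, red, green}, leaving only gold.
Row 4, column 5: row 4 has {teal, blue, gold, green} and column 5 has {teal, red, gold, green}, leaving only pink.
Row 4, column 6: row 4 has {pink, teal, blue, gold, green} and column 6 has {pink, teal, gold, green}, leaving only red.
So row 4 reads: green blue gold teal pink red.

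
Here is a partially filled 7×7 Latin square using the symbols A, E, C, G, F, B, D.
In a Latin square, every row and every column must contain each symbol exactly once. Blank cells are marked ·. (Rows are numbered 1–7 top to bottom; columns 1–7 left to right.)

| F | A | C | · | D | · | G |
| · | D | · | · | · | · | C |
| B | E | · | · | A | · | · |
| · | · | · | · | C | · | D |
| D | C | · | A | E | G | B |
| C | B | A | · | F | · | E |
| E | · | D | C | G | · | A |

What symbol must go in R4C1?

A

Row 2, column 5: row 2 has {C, D} and column 5 has {A, E, C, G, F, D}, leaving only B.
Row 3, column 7: row 3 has {A, E, B} and column 7 has {A, E, C, G, B, D}, leaving only F.
Row 3, column 3: row 3 has {A, E, F, B} and column 3 has {A, C, D}, leaving only G.
Row 3, column 4: row 3 has {A, E, G, F, B} and column 4 has {A, C}, leaving only D.
Row 3, column 6: row 3 has {A, E, G, F, B, D} and column 6 has {G}, leaving only C.
Row 5, column 3: row 5 has {A, E, C, G, B, D} and column 3 has {A, C, G, D}, leaving only F.
Row 2, column 3: row 2 has {C, B, D} and column 3 has {A, C, G, F, D}, leaving only E.
Row 4, column 3: row 4 has {C, D} and column 3 has {A, E, C, G, F, D}, leaving only B.
Row 6, column 4: row 6 has {A, E, C, F, B} and column 4 has {A, C, D}, leaving only G.
Row 2, column 4: row 2 has {E, C, B, D} and column 4 has {A, C, G, D}, leaving only F.
Row 2, column 6: row 2 has {E, C, F, B, D} and column 6 has {C, G}, leaving only A.
Row 2, column 1: row 2 has {A, E, C, F, B, D} and column 1 has {E, C, F, B, D}, leaving only G.
Row 4 already has {C, B, D} and column 1 already has {E, C, G, F, B, D}, so row 4, column 1 must be A.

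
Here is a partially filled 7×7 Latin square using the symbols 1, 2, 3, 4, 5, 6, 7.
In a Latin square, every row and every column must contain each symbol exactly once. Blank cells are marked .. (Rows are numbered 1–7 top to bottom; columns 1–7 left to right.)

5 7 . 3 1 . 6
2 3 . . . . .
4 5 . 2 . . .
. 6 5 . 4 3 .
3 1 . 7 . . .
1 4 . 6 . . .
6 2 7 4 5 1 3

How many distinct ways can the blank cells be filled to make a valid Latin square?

7

Row 1, column 3: eliminating its row and column leaves {2, 4}.
Row 1, column 6: eliminating its row and column leaves {2, 4}.
Row 2, column 3: eliminating its row and column leaves {1, 4, 6}.
Row 2, column 4: eliminating its row and column leaves {1, 5}.
Row 2, column 5: eliminating its row and column leaves {6, 7}.
Row 2, column 6: eliminating its row and column leaves {4, 5, 6, 7}.
Row 2, column 7: eliminating its row and column leaves {1, 4, 5, 7}.
Row 3, column 3: eliminating its row and column leaves {1, 3, 6}.
Row 3, column 5: eliminating its row and column leaves {3, 6, 7}.
Row 3, column 6: eliminating its row and column leaves {6, 7}.
Row 3, column 7: eliminating its row and column leaves {1, 7}.
Row 4, column 1: eliminating its row and column leaves {7}.
Row 4, column 4: eliminating its row and column leaves {1}.
Row 4, column 7: eliminating its row and column leaves {1, 2, 7}.
Row 5, column 3: eliminating its row and column leaves {2, 4, 6}.
Row 5, column 5: eliminating its row and column leaves {2, 6}.
Row 5, column 6: eliminating its row and column leaves {2, 4, 5, 6}.
Row 5, column 7: eliminating its row and column leaves {2, 4, 5}.
Row 6, column 3: eliminating its row and column leaves {2, 3}.
Row 6, column 5: eliminating its row and column leaves {2, 3, 7}.
Row 6, column 6: eliminating its row and column leaves {2, 5, 7}.
Row 6, column 7: eliminating its row and column leaves {2, 5, 7}.
Enumerating the assignments across these blanks that avoid any row or column repeat gives 7 completions.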